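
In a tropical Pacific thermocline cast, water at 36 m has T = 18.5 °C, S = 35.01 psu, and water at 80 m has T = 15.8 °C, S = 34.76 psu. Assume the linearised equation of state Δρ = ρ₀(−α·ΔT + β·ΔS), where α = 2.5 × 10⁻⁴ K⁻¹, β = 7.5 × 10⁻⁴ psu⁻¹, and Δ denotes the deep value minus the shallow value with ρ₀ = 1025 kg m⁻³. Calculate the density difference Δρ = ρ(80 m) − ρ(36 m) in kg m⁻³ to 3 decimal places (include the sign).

ΔT = -2.7 K, ΔS = -0.25 psu (deep − shallow).
Δρ/ρ₀ = −(2.5 × 10⁻⁴)(-2.7) + (7.5 × 10⁻⁴)(-0.25) = 4.875 × 10⁻⁴.
Δρ = 1025 × (4.875 × 10⁻⁴) = +0.500 kg m⁻³.
Positive Δρ: denser below, stable.

+0.500 kg m⁻³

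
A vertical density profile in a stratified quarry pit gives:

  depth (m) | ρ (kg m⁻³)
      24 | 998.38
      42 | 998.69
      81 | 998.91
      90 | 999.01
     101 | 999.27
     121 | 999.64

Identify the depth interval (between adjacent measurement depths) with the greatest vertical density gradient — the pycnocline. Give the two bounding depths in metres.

90–101 m

Compute the density gradient over each adjacent pair:
  24–42 m: Δρ/Δz = 0.31/18 = 0.017 kg m⁻⁴
  42–81 m: Δρ/Δz = 0.22/39 = 5.6 × 10⁻³ kg m⁻⁴
  81–90 m: Δρ/Δz = 0.10/9 = 0.011 kg m⁻⁴
  90–101 m: Δρ/Δz = 0.26/11 = 0.024 kg m⁻⁴
  101–121 m: Δρ/Δz = 0.37/20 = 0.018 kg m⁻⁴
The largest gradient is in the 90–101 m interval — the pycnocline.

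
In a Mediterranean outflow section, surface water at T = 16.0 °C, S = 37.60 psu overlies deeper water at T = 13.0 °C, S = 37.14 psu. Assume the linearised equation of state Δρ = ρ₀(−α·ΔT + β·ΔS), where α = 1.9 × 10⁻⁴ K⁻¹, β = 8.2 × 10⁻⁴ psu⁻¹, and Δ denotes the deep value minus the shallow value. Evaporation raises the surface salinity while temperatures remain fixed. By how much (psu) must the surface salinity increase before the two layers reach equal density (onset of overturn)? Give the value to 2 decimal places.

0.24 psu

Neutral buoyancy requires −α(T_deep − T_surf) + β(S_deep − S_surf′) = 0.
S_surf′ = S_deep − (α/β)·ΔT = 37.14 − (1.9 × 10⁻⁴/8.2 × 10⁻⁴)·(-3.0) = 37.8351 psu.
Increase required: 37.8351 − 37.60 = 0.2351 psu.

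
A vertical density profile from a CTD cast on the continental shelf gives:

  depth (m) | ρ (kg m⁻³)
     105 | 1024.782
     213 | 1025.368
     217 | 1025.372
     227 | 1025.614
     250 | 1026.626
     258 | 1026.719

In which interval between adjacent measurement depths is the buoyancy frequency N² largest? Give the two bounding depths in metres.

227–250 m

Compute the density gradient over each adjacent pair:
  105–213 m: Δρ/Δz = 0.586/108 = 5.4 × 10⁻³ kg m⁻⁴
  213–217 m: Δρ/Δz = 0.004/4 = 1.0 × 10⁻³ kg m⁻⁴
  217–227 m: Δρ/Δz = 0.242/10 = 0.024 kg m⁻⁴
  227–250 m: Δρ/Δz = 1.012/23 = 0.044 kg m⁻⁴
  250–258 m: Δρ/Δz = 0.093/8 = 0.012 kg m⁻⁴
The largest gradient is in the 227–250 m interval — the pycnocline.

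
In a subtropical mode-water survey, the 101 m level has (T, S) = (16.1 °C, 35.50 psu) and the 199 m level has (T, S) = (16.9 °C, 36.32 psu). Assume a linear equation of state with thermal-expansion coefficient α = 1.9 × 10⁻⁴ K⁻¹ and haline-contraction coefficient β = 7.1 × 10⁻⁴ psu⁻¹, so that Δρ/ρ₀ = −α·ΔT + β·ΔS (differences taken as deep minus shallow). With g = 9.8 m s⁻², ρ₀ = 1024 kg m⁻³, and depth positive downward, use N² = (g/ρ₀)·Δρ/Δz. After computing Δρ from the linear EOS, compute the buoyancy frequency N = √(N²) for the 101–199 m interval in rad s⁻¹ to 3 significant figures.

ΔT = +0.8 K, ΔS = +0.82 psu (deep − shallow).
Δρ/ρ₀ = −αΔT + βΔS = -1.52 × 10⁻⁴ + 5.822 × 10⁻⁴ = 4.302 × 10⁻⁴, so Δρ ≈ 0.4405 kg m⁻³.
N² = (g/ρ₀)·Δρ/Δz = g·(Δρ/ρ₀)/Δz = 9.8 × 4.302 × 10⁻⁴ / 98 = 4.3020 × 10⁻⁵ s⁻².
N = √(4.3020 × 10⁻⁵) = 6.5590 × 10⁻³ rad s⁻¹ ≈ 6.56 × 10⁻³ rad s⁻¹.

6.56 × 10⁻³ rad s⁻¹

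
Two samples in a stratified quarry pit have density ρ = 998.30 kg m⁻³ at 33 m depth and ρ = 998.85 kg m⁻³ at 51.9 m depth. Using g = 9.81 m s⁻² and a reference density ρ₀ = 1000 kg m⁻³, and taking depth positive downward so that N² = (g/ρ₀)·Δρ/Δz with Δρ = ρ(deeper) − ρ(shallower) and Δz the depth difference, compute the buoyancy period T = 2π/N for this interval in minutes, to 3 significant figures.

6.20 min

Δρ = 998.85 − 998.30 = 0.55 kg m⁻³ over Δz = 51.9 − 33 = 18.9 m.
N² = (9.81/1000) × (0.55/18.9) = 2.8548 × 10⁻⁴ s⁻².
N = √(2.8548 × 10⁻⁴) = 0.016896 rad s⁻¹, so T = 2π/N = 371.87 s = 6.1978 min ≈ 6.20 min.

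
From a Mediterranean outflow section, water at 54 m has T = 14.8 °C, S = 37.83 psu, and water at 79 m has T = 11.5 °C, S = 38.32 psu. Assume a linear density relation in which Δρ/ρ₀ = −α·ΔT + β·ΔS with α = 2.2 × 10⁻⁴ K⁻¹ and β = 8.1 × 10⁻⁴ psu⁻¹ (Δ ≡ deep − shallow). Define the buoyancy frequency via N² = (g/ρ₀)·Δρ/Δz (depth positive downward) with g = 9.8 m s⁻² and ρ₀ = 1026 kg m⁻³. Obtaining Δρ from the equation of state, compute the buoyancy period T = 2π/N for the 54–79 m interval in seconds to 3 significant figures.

ΔT = -3.3 K, ΔS = +0.49 psu (deep − shallow).
Δρ/ρ₀ = −αΔT + βΔS = 7.26 × 10⁻⁴ + 3.969 × 10⁻⁴ = 1.1229 × 10⁻³, so Δρ ≈ 1.152 kg m⁻³.
N² = (g/ρ₀)·Δρ/Δz = g·(Δρ/ρ₀)/Δz = 9.8 × 1.1229 × 10⁻³ / 25 = 4.4018 × 10⁻⁴ s⁻².
N = √(4.4018 × 10⁻⁴) = 0.020980 rad s⁻¹ → T = 2π/N = 299.48 s ≈ 299 s.

299 s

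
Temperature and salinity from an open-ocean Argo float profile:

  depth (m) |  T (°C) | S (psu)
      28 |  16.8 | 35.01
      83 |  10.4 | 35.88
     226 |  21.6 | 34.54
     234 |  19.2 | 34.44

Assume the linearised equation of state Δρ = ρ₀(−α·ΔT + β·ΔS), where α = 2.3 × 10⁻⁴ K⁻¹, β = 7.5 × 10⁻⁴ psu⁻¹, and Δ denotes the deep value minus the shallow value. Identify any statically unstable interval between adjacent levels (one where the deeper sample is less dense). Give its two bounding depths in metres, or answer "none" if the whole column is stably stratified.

Evaluate Δρ/ρ₀ = −αΔT + βΔS across each adjacent pair:
  28–83 m: −αΔT+βΔS = −(2.3 × 10⁻⁴)(-6.4)+(7.5 × 10⁻⁴)(+0.87) = 2.1 × 10⁻³ → stable
  83–226 m: −αΔT+βΔS = −(2.3 × 10⁻⁴)(+11.2)+(7.5 × 10⁻⁴)(-1.34) = -3.6 × 10⁻³ → UNSTABLE
  226–234 m: −αΔT+βΔS = −(2.3 × 10⁻⁴)(-2.4)+(7.5 × 10⁻⁴)(-0.10) = 4.8 × 10⁻⁴ → stable
The 83–226 m interval has Δρ < 0: lighter water underlies denser water.

83–226 m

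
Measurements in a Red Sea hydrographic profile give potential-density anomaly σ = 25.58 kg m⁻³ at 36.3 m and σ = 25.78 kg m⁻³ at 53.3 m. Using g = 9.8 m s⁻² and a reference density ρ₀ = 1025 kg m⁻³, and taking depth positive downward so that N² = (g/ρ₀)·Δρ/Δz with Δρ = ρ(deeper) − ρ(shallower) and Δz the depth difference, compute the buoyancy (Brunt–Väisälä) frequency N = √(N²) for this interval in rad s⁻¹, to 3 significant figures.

0.0106 rad s⁻¹

Δρ = 1025.78 − 1025.58 = 0.20 kg m⁻³ over Δz = 53.3 − 36.3 = 17 m.
N² = (9.8/1025) × (0.20/17) = 1.1248 × 10⁻⁴ s⁻².
N = √(1.1248 × 10⁻⁴) = 0.010606 rad s⁻¹ ≈ 0.0106 rad s⁻¹.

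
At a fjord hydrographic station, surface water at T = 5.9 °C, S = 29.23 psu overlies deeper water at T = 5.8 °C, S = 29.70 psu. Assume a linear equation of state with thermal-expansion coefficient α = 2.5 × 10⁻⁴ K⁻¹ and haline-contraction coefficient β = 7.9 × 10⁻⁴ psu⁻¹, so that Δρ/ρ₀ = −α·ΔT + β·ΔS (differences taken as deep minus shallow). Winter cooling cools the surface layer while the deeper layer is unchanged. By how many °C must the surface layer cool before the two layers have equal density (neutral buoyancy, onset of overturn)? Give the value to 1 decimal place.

Neutral buoyancy requires Δρ = 0, i.e. −α(T_deep − T_surf′) + β(S_deep − S_surf) = 0.
T_surf′ = T_deep − (β/α)·ΔS = 5.8 − (7.9 × 10⁻⁴/2.5 × 10⁻⁴)·(+0.47) = 4.315 °C.
Cooling required: 5.9 − (4.315) = 1.585 °C.

1.6 °C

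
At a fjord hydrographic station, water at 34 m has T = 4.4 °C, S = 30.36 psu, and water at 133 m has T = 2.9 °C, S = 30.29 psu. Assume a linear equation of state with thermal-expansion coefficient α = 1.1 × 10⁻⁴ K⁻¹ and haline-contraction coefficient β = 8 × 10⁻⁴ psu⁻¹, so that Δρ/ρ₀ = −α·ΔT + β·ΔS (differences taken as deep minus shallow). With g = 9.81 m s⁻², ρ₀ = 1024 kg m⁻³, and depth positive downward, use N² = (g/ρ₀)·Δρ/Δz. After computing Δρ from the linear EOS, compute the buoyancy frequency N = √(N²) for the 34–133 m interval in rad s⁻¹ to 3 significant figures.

ΔT = -1.5 K, ΔS = -0.07 psu (deep − shallow).
Δρ/ρ₀ = −αΔT + βΔS = 1.65 × 10⁻⁴ − 5.60 × 10⁻⁵ = 1.09 × 10⁻⁴, so Δρ ≈ 0.1116 kg m⁻³.
N² = (g/ρ₀)·Δρ/Δz = g·(Δρ/ρ₀)/Δz = 9.81 × 1.09 × 10⁻⁴ / 99 = 1.0801 × 10⁻⁵ s⁻².
N = √(1.0801 × 10⁻⁵) = 3.2865 × 10⁻³ rad s⁻¹ ≈ 3.29 × 10⁻³ rad s⁻¹.

3.29 × 10⁻³ rad s⁻¹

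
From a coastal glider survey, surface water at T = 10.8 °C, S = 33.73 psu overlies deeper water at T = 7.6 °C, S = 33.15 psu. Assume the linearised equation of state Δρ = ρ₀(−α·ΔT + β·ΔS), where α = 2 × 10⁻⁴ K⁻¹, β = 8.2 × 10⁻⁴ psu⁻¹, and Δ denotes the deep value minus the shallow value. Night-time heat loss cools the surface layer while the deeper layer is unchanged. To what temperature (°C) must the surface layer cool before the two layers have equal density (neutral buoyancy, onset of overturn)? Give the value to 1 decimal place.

10.0 °C

Neutral buoyancy requires Δρ = 0, i.e. −α(T_deep − T_surf′) + β(S_deep − S_surf) = 0.
T_surf′ = T_deep − (β/α)·ΔS = 7.6 − (8.2 × 10⁻⁴/2 × 10⁻⁴)·(-0.58) = 9.978 °C.
Cooling required: 10.8 − (9.978) = 0.822 °C.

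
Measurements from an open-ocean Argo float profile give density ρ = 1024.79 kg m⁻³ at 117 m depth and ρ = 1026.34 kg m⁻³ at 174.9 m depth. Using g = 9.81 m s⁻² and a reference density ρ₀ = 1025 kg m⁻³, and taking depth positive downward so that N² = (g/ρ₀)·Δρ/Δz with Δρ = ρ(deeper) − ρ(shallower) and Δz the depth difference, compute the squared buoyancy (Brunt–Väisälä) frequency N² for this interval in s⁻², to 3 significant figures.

Δρ = 1026.34 − 1024.79 = 1.55 kg m⁻³ over Δz = 174.9 − 117 = 57.9 m.
N² = (9.81/1025) × (1.55/57.9) = 2.5621 × 10⁻⁴ s⁻² ≈ 2.56 × 10⁻⁴ s⁻².

2.56 × 10⁻⁴ s⁻²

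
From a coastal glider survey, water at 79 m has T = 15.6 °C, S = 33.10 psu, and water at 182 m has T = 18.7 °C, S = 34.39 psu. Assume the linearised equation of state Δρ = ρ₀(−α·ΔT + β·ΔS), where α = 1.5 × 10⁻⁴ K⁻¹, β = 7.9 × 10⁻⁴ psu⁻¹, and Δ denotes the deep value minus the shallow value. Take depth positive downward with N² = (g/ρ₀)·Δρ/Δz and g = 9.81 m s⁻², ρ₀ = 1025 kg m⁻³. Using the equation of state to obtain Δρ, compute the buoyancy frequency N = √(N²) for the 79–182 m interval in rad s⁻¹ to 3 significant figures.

ΔT = +3.1 K, ΔS = +1.29 psu (deep − shallow).
Δρ/ρ₀ = −αΔT + βΔS = -4.65 × 10⁻⁴ + 1.0191 × 10⁻³ = 5.541 × 10⁻⁴, so Δρ ≈ 0.5680 kg m⁻³.
N² = (g/ρ₀)·Δρ/Δz = g·(Δρ/ρ₀)/Δz = 9.81 × 5.541 × 10⁻⁴ / 103 = 5.2774 × 10⁻⁵ s⁻².
N = √(5.2774 × 10⁻⁵) = 7.2646 × 10⁻³ rad s⁻¹ ≈ 7.26 × 10⁻³ rad s⁻¹.

7.26 × 10⁻³ rad s⁻¹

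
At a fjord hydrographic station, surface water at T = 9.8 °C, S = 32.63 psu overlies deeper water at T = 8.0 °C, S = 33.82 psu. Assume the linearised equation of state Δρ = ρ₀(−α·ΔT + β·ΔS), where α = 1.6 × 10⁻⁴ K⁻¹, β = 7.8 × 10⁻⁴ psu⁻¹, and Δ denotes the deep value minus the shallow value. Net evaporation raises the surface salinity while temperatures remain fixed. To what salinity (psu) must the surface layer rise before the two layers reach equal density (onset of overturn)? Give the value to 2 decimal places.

34.19 psu

Neutral buoyancy requires −α(T_deep − T_surf) + β(S_deep − S_surf′) = 0.
S_surf′ = S_deep − (α/β)·ΔT = 33.82 − (1.6 × 10⁻⁴/7.8 × 10⁻⁴)·(-1.8) = 34.1892 psu.
Increase required: 34.1892 − 32.63 = 1.5592 psu.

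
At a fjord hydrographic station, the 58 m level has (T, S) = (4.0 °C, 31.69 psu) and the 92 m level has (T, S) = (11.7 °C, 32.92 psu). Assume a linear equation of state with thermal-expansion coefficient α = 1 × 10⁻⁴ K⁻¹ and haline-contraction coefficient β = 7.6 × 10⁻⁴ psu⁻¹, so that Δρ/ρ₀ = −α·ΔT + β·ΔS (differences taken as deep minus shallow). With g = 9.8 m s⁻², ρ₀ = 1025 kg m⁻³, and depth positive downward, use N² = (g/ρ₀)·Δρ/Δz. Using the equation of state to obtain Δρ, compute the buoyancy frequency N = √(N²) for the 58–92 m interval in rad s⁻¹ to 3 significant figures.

ΔT = +7.7 K, ΔS = +1.23 psu (deep − shallow).
Δρ/ρ₀ = −αΔT + βΔS = -7.70 × 10⁻⁴ + 9.348 × 10⁻⁴ = 1.648 × 10⁻⁴, so Δρ ≈ 0.1689 kg m⁻³.
N² = (g/ρ₀)·Δρ/Δz = g·(Δρ/ρ₀)/Δz = 9.8 × 1.648 × 10⁻⁴ / 34 = 4.7501 × 10⁻⁵ s⁻².
N = √(4.7501 × 10⁻⁵) = 6.8921 × 10⁻³ rad s⁻¹ ≈ 6.89 × 10⁻³ rad s⁻¹.

6.89 × 10⁻³ rad s⁻¹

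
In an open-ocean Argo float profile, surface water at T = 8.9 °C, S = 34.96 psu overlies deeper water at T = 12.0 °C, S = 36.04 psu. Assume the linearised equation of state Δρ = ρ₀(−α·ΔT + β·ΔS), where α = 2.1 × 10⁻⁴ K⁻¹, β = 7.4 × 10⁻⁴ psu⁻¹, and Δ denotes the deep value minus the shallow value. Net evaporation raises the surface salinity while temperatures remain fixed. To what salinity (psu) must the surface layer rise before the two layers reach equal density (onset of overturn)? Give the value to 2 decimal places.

Neutral buoyancy requires −α(T_deep − T_surf) + β(S_deep − S_surf′) = 0.
S_surf′ = S_deep − (α/β)·ΔT = 36.04 − (2.1 × 10⁻⁴/7.4 × 10⁻⁴)·(+3.1) = 35.1603 psu.
Increase required: 35.1603 − 34.96 = 0.2003 psu.

35.16 psu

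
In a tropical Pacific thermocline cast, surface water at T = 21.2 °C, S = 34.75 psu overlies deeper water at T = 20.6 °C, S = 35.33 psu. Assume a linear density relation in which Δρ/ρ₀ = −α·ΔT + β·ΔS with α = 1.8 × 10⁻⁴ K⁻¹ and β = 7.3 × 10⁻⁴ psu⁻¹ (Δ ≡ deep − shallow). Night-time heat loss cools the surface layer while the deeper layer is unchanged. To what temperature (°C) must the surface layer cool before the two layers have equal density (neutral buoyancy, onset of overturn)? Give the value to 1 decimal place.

Neutral buoyancy requires Δρ = 0, i.e. −α(T_deep − T_surf′) + β(S_deep − S_surf) = 0.
T_surf′ = T_deep − (β/α)·ΔS = 20.6 − (7.3 × 10⁻⁴/1.8 × 10⁻⁴)·(+0.58) = 18.248 °C.
Cooling required: 21.2 − (18.248) = 2.952 °C.

18.2 °C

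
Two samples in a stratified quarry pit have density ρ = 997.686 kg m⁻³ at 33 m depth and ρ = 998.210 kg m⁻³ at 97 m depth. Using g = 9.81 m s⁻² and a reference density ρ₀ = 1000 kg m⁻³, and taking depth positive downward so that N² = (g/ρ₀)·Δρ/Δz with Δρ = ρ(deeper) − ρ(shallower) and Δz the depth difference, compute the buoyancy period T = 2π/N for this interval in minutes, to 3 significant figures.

Δρ = 998.210 − 997.686 = 0.524 kg m⁻³ over Δz = 97 − 33 = 64 m.
N² = (9.81/1000) × (0.524/64) = 8.0319 × 10⁻⁵ s⁻².
N = √(8.0319 × 10⁻⁵) = 8.9621 × 10⁻³ rad s⁻¹, so T = 2π/N = 701.08 s = 11.685 min ≈ 11.7 min.
Since Δρ > 0 the layer is stably stratified.

11.7 min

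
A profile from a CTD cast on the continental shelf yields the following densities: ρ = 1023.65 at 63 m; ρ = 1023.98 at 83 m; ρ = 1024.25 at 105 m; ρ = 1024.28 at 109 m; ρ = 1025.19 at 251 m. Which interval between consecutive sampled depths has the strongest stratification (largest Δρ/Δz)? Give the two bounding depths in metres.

63–83 m

Compute the density gradient over each adjacent pair:
  63–83 m: Δρ/Δz = 0.33/20 = 0.017 kg m⁻⁴
  83–105 m: Δρ/Δz = 0.27/22 = 0.012 kg m⁻⁴
  105–109 m: Δρ/Δz = 0.03/4 = 7.5 × 10⁻³ kg m⁻⁴
  109–251 m: Δρ/Δz = 0.91/142 = 6.4 × 10⁻³ kg m⁻⁴
The largest gradient is in the 63–83 m interval — the pycnocline.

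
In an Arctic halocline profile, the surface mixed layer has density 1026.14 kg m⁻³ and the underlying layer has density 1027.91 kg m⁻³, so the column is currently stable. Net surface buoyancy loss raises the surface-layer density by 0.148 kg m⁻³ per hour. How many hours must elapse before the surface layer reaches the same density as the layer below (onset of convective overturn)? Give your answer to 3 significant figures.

Density deficit of the surface layer: 1027.91 − 1026.14 = 1.77 kg m⁻³.
Required change = 1.77 / 0.148 = 12.0 hours.

12.0 hours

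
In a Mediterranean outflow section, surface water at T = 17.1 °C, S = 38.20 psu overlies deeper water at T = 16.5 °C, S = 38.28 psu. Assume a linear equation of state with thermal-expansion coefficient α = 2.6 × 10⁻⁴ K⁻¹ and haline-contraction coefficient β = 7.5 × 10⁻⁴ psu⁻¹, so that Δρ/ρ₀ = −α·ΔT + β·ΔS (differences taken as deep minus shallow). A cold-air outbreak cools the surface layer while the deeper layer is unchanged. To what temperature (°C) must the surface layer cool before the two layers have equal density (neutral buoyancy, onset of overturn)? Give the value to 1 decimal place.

16.3 °C

Neutral buoyancy requires Δρ = 0, i.e. −α(T_deep − T_surf′) + β(S_deep − S_surf) = 0.
T_surf′ = T_deep − (β/α)·ΔS = 16.5 − (7.5 × 10⁻⁴/2.6 × 10⁻⁴)·(+0.08) = 16.269 °C.
Cooling required: 17.1 − (16.269) = 0.831 °C.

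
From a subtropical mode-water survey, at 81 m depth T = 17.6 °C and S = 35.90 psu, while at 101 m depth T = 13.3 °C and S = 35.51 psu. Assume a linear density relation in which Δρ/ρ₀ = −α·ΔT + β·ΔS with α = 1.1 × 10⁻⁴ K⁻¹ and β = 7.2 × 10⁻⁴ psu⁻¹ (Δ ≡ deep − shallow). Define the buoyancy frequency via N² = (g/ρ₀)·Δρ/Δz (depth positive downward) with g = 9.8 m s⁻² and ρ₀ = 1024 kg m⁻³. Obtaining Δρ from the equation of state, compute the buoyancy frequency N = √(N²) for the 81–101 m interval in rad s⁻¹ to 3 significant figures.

ΔT = -4.3 K, ΔS = -0.39 psu (deep − shallow).
Δρ/ρ₀ = −αΔT + βΔS = 4.73 × 10⁻⁴ − 2.808 × 10⁻⁴ = 1.922 × 10⁻⁴, so Δρ ≈ 0.1968 kg m⁻³.
N² = (g/ρ₀)·Δρ/Δz = g·(Δρ/ρ₀)/Δz = 9.8 × 1.922 × 10⁻⁴ / 20 = 9.4178 × 10⁻⁵ s⁻².
N = √(9.4178 × 10⁻⁵) = 9.7045 × 10⁻³ rad s⁻¹ ≈ 9.70 × 10⁻³ rad s⁻¹.

9.70 × 10⁻³ rad s⁻¹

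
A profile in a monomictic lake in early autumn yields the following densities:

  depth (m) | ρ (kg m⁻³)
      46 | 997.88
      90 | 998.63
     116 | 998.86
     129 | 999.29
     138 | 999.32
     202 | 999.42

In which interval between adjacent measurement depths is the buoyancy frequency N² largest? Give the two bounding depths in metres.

Compute the density gradient over each adjacent pair:
  46–90 m: Δρ/Δz = 0.75/44 = 0.017 kg m⁻⁴
  90–116 m: Δρ/Δz = 0.23/26 = 8.8 × 10⁻³ kg m⁻⁴
  116–129 m: Δρ/Δz = 0.43/13 = 0.033 kg m⁻⁴
  129–138 m: Δρ/Δz = 0.03/9 = 3.3 × 10⁻³ kg m⁻⁴
  138–202 m: Δρ/Δz = 0.10/64 = 1.6 × 10⁻³ kg m⁻⁴
The largest gradient is in the 116–129 m interval — the pycnocline.

116–129 m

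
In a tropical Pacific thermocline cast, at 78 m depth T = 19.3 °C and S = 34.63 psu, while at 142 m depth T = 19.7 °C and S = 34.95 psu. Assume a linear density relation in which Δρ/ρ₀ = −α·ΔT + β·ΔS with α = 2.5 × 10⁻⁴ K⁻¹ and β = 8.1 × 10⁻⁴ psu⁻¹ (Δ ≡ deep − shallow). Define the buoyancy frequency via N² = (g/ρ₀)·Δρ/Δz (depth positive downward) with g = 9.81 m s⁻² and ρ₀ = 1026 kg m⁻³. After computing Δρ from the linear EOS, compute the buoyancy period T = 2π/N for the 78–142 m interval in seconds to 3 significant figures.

1.27 × 10³ s

ΔT = +0.4 K, ΔS = +0.32 psu (deep − shallow).
Δρ/ρ₀ = −αΔT + βΔS = -1.00 × 10⁻⁴ + 2.592 × 10⁻⁴ = 1.592 × 10⁻⁴, so Δρ ≈ 0.1633 kg m⁻³.
N² = (g/ρ₀)·Δρ/Δz = g·(Δρ/ρ₀)/Δz = 9.81 × 1.592 × 10⁻⁴ / 64 = 2.4402 × 10⁻⁵ s⁻².
N = √(2.4402 × 10⁻⁵) = 4.9398 × 10⁻³ rad s⁻¹ → T = 2π/N = 1.2720 × 10³ s ≈ 1.27 × 10³ s.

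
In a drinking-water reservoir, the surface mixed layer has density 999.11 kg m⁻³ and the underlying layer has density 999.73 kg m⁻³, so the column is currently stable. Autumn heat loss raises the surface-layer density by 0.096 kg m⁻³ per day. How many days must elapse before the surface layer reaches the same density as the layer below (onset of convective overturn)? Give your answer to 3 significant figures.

Density deficit of the surface layer: 999.73 − 999.11 = 0.62 kg m⁻³.
Required change = 0.62 / 0.096 = 6.46 days.

6.46 days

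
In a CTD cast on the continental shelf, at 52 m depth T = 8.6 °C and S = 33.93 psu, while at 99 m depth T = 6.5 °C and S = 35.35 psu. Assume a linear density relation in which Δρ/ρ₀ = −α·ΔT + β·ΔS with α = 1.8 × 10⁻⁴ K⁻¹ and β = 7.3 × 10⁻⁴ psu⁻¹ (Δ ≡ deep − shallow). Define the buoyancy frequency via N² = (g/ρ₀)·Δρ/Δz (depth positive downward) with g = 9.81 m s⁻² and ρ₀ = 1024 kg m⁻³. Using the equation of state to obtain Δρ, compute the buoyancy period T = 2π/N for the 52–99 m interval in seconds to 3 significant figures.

366 s

ΔT = -2.1 K, ΔS = +1.42 psu (deep − shallow).
Δρ/ρ₀ = −αΔT + βΔS = 3.78 × 10⁻⁴ + 1.0366 × 10⁻³ = 1.4146 × 10⁻³, so Δρ ≈ 1.449 kg m⁻³.
N² = (g/ρ₀)·Δρ/Δz = g·(Δρ/ρ₀)/Δz = 9.81 × 1.4146 × 10⁻³ / 47 = 2.9526 × 10⁻⁴ s⁻².
N = √(2.9526 × 10⁻⁴) = 0.017183 rad s⁻¹ → T = 2π/N = 365.66 s ≈ 366 s.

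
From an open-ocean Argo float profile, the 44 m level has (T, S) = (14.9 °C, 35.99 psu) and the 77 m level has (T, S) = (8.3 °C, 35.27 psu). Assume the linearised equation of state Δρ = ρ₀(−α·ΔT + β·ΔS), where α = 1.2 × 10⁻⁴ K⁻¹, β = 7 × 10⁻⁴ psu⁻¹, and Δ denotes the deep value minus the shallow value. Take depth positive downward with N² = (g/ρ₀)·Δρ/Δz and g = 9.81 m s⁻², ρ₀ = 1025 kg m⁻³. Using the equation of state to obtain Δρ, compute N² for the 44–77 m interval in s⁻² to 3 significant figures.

ΔT = -6.6 K, ΔS = -0.72 psu (deep − shallow).
Δρ/ρ₀ = −αΔT + βΔS = 7.92 × 10⁻⁴ − 5.04 × 10⁻⁴ = 2.88 × 10⁻⁴, so Δρ ≈ 0.2952 kg m⁻³.
N² = (g/ρ₀)·Δρ/Δz = g·(Δρ/ρ₀)/Δz = 9.81 × 2.88 × 10⁻⁴ / 33 = 8.5615 × 10⁻⁵ s⁻² ≈ 8.56 × 10⁻⁵ s⁻².

8.56 × 10⁻⁵ s⁻²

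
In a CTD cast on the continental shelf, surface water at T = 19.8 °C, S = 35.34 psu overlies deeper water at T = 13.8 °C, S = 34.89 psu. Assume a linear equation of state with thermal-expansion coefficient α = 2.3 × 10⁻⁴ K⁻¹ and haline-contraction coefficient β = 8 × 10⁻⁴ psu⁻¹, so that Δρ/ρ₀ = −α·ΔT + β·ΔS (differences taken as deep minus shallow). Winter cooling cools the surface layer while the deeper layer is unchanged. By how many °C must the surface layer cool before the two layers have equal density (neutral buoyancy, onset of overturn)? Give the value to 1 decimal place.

Neutral buoyancy requires Δρ = 0, i.e. −α(T_deep − T_surf′) + β(S_deep − S_surf) = 0.
T_surf′ = T_deep − (β/α)·ΔS = 13.8 − (8 × 10⁻⁴/2.3 × 10⁻⁴)·(-0.45) = 15.365 °C.
Cooling required: 19.8 − (15.365) = 4.435 °C.

4.4 °C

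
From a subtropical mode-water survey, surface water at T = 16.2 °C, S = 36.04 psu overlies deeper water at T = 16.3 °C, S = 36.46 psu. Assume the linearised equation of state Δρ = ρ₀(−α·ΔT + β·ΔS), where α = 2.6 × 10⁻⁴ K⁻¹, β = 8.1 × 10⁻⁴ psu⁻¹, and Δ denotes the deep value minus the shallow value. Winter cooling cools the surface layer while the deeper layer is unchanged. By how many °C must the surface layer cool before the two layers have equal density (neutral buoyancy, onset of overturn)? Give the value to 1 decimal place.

1.2 °C

Neutral buoyancy requires Δρ = 0, i.e. −α(T_deep − T_surf′) + β(S_deep − S_surf) = 0.
T_surf′ = T_deep − (β/α)·ΔS = 16.3 − (8.1 × 10⁻⁴/2.6 × 10⁻⁴)·(+0.42) = 14.992 °C.
Cooling required: 16.2 − (14.992) = 1.208 °C.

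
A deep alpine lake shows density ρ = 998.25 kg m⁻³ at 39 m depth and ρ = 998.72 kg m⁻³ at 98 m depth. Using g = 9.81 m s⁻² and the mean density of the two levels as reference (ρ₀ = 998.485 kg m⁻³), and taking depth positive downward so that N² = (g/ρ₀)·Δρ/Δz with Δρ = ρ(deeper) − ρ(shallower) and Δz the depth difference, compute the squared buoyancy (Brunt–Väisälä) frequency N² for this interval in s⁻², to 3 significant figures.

7.83 × 10⁻⁵ s⁻²

Δρ = 998.72 − 998.25 = 0.47 kg m⁻³ over Δz = 98 − 39 = 59 m.
N² = (9.81/998.485) × (0.47/59) = 7.8266 × 10⁻⁵ s⁻² ≈ 7.83 × 10⁻⁵ s⁻².
N² > 0, so the interval is statically stable.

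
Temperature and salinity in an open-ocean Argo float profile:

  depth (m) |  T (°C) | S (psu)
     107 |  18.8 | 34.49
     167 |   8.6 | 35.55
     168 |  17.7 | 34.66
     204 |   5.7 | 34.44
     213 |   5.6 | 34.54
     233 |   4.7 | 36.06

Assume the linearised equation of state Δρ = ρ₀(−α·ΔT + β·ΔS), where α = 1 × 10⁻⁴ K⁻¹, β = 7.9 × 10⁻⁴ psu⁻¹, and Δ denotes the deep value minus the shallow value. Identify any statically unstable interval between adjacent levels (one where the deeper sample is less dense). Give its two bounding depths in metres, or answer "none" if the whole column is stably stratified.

Evaluate Δρ/ρ₀ = −αΔT + βΔS across each adjacent pair:
  107–167 m: −αΔT+βΔS = −(1 × 10⁻⁴)(-10.2)+(7.9 × 10⁻⁴)(+1.06) = 1.9 × 10⁻³ → stable
  167–168 m: −αΔT+βΔS = −(1 × 10⁻⁴)(+9.1)+(7.9 × 10⁻⁴)(-0.89) = -1.6 × 10⁻³ → UNSTABLE
  168–204 m: −αΔT+βΔS = −(1 × 10⁻⁴)(-12.0)+(7.9 × 10⁻⁴)(-0.22) = 1.0 × 10⁻³ → stable
  204–213 m: −αΔT+βΔS = −(1 × 10⁻⁴)(-0.1)+(7.9 × 10⁻⁴)(+0.10) = 8.9 × 10⁻⁵ → stable
  213–233 m: −αΔT+βΔS = −(1 × 10⁻⁴)(-0.9)+(7.9 × 10⁻⁴)(+1.52) = 1.3 × 10⁻³ → stable
The 167–168 m interval has Δρ < 0: lighter water underlies denser water.

167–168 m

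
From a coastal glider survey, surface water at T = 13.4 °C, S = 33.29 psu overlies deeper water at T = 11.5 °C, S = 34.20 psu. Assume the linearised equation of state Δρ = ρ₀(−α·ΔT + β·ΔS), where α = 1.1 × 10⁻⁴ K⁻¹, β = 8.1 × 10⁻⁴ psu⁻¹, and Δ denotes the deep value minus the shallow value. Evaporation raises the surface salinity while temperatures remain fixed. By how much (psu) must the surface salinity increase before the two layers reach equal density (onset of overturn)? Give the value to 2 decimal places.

Neutral buoyancy requires −α(T_deep − T_surf) + β(S_deep − S_surf′) = 0.
S_surf′ = S_deep − (α/β)·ΔT = 34.20 − (1.1 × 10⁻⁴/8.1 × 10⁻⁴)·(-1.9) = 34.4580 psu.
Increase required: 34.4580 − 33.29 = 1.1680 psu.

1.17 psu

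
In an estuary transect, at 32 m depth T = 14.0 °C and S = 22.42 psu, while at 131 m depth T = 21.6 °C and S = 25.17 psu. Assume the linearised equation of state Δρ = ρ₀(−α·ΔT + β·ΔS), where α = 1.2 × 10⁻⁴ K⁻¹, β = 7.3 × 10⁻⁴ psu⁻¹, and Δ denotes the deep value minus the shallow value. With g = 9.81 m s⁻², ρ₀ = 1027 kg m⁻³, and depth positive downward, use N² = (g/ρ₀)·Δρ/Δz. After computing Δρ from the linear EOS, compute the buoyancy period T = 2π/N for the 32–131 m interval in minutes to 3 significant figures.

10.1 min

ΔT = +7.6 K, ΔS = +2.75 psu (deep − shallow).
Δρ/ρ₀ = −αΔT + βΔS = -9.12 × 10⁻⁴ + 2.0075 × 10⁻³ = 1.0955 × 10⁻³, so Δρ ≈ 1.125 kg m⁻³.
N² = (g/ρ₀)·Δρ/Δz = g·(Δρ/ρ₀)/Δz = 9.81 × 1.0955 × 10⁻³ / 99 = 1.0855 × 10⁻⁴ s⁻².
N = √(1.0855 × 10⁻⁴) = 0.010419 rad s⁻¹ → T = 2π/N = 603.05 s = 10.051 min ≈ 10.1 min.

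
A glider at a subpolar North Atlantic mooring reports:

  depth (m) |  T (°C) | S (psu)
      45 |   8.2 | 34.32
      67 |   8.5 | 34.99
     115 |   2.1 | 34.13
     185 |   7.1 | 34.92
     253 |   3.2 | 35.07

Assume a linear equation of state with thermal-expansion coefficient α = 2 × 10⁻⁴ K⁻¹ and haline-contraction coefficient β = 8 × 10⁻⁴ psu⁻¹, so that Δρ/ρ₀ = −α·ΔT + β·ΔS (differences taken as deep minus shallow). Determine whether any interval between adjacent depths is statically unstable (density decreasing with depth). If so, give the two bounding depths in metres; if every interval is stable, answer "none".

Evaluate Δρ/ρ₀ = −αΔT + βΔS across each adjacent pair:
  45–67 m: −αΔT+βΔS = −(2 × 10⁻⁴)(+0.3)+(8 × 10⁻⁴)(+0.67) = 4.8 × 10⁻⁴ → stable
  67–115 m: −αΔT+βΔS = −(2 × 10⁻⁴)(-6.4)+(8 × 10⁻⁴)(-0.86) = 5.9 × 10⁻⁴ → stable
  115–185 m: −αΔT+βΔS = −(2 × 10⁻⁴)(+5.0)+(8 × 10⁻⁴)(+0.79) = -3.7 × 10⁻⁴ → UNSTABLE
  185–253 m: −αΔT+βΔS = −(2 × 10⁻⁴)(-3.9)+(8 × 10⁻⁴)(+0.15) = 9.0 × 10⁻⁴ → stable
The 115–185 m interval has Δρ < 0: lighter water underlies denser water.

115–185 m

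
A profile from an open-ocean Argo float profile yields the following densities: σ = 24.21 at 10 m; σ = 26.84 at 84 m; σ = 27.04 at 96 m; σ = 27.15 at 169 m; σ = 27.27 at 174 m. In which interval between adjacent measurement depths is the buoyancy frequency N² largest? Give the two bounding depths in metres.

Compute the density gradient over each adjacent pair:
  10–84 m: Δρ/Δz = 2.63/74 = 0.036 kg m⁻⁴
  84–96 m: Δρ/Δz = 0.20/12 = 0.017 kg m⁻⁴
  96–169 m: Δρ/Δz = 0.11/73 = 1.5 × 10⁻³ kg m⁻⁴
  169–174 m: Δρ/Δz = 0.12/5 = 0.024 kg m⁻⁴
The largest gradient is in the 10–84 m interval — the pycnocline.

10–84 m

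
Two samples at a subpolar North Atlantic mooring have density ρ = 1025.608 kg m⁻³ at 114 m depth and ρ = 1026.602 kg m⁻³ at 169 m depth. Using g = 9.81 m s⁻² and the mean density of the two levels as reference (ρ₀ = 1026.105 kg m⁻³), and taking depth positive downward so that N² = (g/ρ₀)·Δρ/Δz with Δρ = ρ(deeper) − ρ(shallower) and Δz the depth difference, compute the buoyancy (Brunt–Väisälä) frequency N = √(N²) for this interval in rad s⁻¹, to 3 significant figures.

0.0131 rad s⁻¹

Δρ = 1026.602 − 1025.608 = 0.994 kg m⁻³ over Δz = 169 − 114 = 55 m.
N² = (9.81/1026.105) × (0.994/55) = 1.7278 × 10⁻⁴ s⁻².
N = √(1.7278 × 10⁻⁴) = 0.013145 rad s⁻¹ ≈ 0.0131 rad s⁻¹.
A positive N² confirms static stability across the interval.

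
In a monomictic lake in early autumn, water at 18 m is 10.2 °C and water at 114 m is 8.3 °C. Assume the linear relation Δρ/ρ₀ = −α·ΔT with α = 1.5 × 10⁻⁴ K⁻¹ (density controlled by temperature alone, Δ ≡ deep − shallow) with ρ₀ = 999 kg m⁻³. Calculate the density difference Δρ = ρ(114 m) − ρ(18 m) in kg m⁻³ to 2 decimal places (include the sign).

+0.28 kg m⁻³

ΔT = -1.9 K, Δρ/ρ₀ = −αΔT = 2.85 × 10⁻⁴.
Δρ = 999 × (2.85 × 10⁻⁴) = +0.28 kg m⁻³.
Positive Δρ: denser below, stable.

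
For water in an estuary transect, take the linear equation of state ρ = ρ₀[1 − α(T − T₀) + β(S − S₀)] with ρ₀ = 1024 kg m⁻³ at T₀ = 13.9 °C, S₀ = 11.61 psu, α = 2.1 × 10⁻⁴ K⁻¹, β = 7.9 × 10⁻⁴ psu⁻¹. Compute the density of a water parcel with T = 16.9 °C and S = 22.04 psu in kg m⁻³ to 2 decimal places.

1031.79 kg m⁻³

T − T₀ = +3.0 K, S − S₀ = +10.43 psu.
Bracket = 1 − α·(+3.0) + β·(+10.43) = 1 + (7.6097 × 10⁻³) = 1.0076097.
ρ = 1024 × 1.0076097 = 1031.79 kg m⁻³.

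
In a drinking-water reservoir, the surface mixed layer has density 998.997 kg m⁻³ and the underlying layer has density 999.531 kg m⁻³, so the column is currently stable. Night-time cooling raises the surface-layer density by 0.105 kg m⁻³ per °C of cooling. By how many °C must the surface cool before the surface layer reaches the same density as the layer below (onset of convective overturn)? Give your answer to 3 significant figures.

Density deficit of the surface layer: 999.531 − 998.997 = 0.534 kg m⁻³.
Required change = 0.534 / 0.105 = 5.09 °C.

5.09 °C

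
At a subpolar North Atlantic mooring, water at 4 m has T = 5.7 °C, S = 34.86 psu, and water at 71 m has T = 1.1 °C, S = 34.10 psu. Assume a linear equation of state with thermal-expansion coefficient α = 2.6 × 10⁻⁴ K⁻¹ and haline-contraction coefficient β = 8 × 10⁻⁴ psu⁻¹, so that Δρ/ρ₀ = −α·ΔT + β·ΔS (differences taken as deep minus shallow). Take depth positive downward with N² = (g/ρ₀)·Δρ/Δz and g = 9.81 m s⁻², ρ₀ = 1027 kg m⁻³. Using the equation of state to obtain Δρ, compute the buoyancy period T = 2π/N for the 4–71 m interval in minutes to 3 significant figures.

11.3 min

ΔT = -4.6 K, ΔS = -0.76 psu (deep − shallow).
Δρ/ρ₀ = −αΔT + βΔS = 1.196 × 10⁻³ − 6.08 × 10⁻⁴ = 5.88 × 10⁻⁴, so Δρ ≈ 0.6039 kg m⁻³.
N² = (g/ρ₀)·Δρ/Δz = g·(Δρ/ρ₀)/Δz = 9.81 × 5.88 × 10⁻⁴ / 67 = 8.6094 × 10⁻⁵ s⁻².
N = √(8.6094 × 10⁻⁵) = 9.2787 × 10⁻³ rad s⁻¹ → T = 2π/N = 677.16 s = 11.286 min ≈ 11.3 min.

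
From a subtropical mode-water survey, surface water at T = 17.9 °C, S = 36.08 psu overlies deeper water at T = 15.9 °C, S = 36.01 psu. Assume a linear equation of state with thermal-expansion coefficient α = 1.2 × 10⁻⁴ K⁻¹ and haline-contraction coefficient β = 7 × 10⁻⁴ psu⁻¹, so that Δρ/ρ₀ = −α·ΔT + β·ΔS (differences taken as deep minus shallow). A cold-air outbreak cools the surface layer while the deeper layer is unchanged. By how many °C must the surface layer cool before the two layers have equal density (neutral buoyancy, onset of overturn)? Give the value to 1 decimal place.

Neutral buoyancy requires Δρ = 0, i.e. −α(T_deep − T_surf′) + β(S_deep − S_surf) = 0.
T_surf′ = T_deep − (β/α)·ΔS = 15.9 − (7 × 10⁻⁴/1.2 × 10⁻⁴)·(-0.07) = 16.308 °C.
Cooling required: 17.9 − (16.308) = 1.592 °C.

1.6 °C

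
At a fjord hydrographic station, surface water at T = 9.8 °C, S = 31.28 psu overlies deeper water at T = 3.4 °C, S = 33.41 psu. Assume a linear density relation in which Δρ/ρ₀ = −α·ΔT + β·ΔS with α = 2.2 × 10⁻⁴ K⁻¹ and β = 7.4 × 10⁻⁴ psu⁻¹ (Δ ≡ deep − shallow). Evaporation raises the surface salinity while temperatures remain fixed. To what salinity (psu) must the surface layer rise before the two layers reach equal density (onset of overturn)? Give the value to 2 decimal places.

35.31 psu

Neutral buoyancy requires −α(T_deep − T_surf) + β(S_deep − S_surf′) = 0.
S_surf′ = S_deep − (α/β)·ΔT = 33.41 − (2.2 × 10⁻⁴/7.4 × 10⁻⁴)·(-6.4) = 35.3127 psu.
Increase required: 35.3127 − 31.28 = 4.0327 psu.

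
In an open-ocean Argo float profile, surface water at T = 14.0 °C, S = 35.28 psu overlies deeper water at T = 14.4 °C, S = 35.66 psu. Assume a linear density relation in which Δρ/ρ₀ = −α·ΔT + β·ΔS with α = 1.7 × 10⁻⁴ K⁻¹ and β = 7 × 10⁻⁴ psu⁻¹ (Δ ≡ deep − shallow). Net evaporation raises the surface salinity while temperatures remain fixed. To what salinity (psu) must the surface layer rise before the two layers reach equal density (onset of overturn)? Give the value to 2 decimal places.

Neutral buoyancy requires −α(T_deep − T_surf) + β(S_deep − S_surf′) = 0.
S_surf′ = S_deep − (α/β)·ΔT = 35.66 − (1.7 × 10⁻⁴/7 × 10⁻⁴)·(+0.4) = 35.5629 psu.
Increase required: 35.5629 − 35.28 = 0.2829 psu.

35.56 psu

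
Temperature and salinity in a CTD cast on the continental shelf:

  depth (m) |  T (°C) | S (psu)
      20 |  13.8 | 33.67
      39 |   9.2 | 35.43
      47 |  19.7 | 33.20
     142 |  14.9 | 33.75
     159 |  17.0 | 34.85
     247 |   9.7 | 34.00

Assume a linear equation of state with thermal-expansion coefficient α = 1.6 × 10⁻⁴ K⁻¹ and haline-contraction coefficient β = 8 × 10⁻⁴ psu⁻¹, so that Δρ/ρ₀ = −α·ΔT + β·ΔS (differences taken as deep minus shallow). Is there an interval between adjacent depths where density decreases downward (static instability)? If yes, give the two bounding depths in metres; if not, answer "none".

Evaluate Δρ/ρ₀ = −αΔT + βΔS across each adjacent pair:
  20–39 m: −αΔT+βΔS = −(1.6 × 10⁻⁴)(-4.6)+(8 × 10⁻⁴)(+1.76) = 2.1 × 10⁻³ → stable
  39–47 m: −αΔT+βΔS = −(1.6 × 10⁻⁴)(+10.5)+(8 × 10⁻⁴)(-2.23) = -3.5 × 10⁻³ → UNSTABLE
  47–142 m: −αΔT+βΔS = −(1.6 × 10⁻⁴)(-4.8)+(8 × 10⁻⁴)(+0.55) = 1.2 × 10⁻³ → stable
  142–159 m: −αΔT+βΔS = −(1.6 × 10⁻⁴)(+2.1)+(8 × 10⁻⁴)(+1.10) = 5.4 × 10⁻⁴ → stable
  159–247 m: −αΔT+βΔS = −(1.6 × 10⁻⁴)(-7.3)+(8 × 10⁻⁴)(-0.85) = 4.9 × 10⁻⁴ → stable
The 39–47 m interval has Δρ < 0: lighter water underlies denser water.

39–47 m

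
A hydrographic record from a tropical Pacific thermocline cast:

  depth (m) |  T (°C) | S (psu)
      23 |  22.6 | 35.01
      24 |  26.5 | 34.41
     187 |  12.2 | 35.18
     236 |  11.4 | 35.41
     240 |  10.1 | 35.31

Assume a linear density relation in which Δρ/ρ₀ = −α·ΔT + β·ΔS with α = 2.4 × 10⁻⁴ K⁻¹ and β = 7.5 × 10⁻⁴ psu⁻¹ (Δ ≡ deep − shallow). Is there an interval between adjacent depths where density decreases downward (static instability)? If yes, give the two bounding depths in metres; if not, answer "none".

Evaluate Δρ/ρ₀ = −αΔT + βΔS across each adjacent pair:
  23–24 m: −αΔT+βΔS = −(2.4 × 10⁻⁴)(+3.9)+(7.5 × 10⁻⁴)(-0.60) = -1.4 × 10⁻³ → UNSTABLE
  24–187 m: −αΔT+βΔS = −(2.4 × 10⁻⁴)(-14.3)+(7.5 × 10⁻⁴)(+0.77) = 4.0 × 10⁻³ → stable
  187–236 m: −αΔT+βΔS = −(2.4 × 10⁻⁴)(-0.8)+(7.5 × 10⁻⁴)(+0.23) = 3.6 × 10⁻⁴ → stable
  236–240 m: −αΔT+βΔS = −(2.4 × 10⁻⁴)(-1.3)+(7.5 × 10⁻⁴)(-0.10) = 2.4 × 10⁻⁴ → stable
The 23–24 m interval has Δρ < 0: lighter water underlies denser water.

23–24 m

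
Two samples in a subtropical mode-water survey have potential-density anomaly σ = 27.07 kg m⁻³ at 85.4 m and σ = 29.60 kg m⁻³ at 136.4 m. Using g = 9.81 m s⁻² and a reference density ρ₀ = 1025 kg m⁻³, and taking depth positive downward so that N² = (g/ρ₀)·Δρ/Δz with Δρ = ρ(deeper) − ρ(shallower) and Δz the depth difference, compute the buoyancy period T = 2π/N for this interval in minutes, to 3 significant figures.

Δρ = 1029.60 − 1027.07 = 2.53 kg m⁻³ over Δz = 136.4 − 85.4 = 51 m.
N² = (9.81/1025) × (2.53/51) = 4.7478 × 10⁻⁴ s⁻².
N = √(4.7478 × 10⁻⁴) = 0.021789 rad s⁻¹, so T = 2π/N = 288.37 s = 4.8062 min ≈ 4.81 min.
N² > 0, so the interval is statically stable.

4.81 min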